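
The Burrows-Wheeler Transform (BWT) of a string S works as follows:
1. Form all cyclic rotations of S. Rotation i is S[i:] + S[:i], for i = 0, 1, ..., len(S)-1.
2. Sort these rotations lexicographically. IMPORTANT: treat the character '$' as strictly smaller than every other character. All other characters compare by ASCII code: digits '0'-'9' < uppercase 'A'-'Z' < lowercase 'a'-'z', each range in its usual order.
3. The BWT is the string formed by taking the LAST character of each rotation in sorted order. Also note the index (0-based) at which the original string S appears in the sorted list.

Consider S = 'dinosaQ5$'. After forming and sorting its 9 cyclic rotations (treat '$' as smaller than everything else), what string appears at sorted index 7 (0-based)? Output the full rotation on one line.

Answer: osaQ5$din

Derivation:
All 9 rotations (rotation i = S[i:]+S[:i]):
  rot[0] = dinosaQ5$
  rot[1] = inosaQ5$d
  rot[2] = nosaQ5$di
  rot[3] = osaQ5$din
  rot[4] = saQ5$dino
  rot[5] = aQ5$dinos
  rot[6] = Q5$dinosa
  rot[7] = 5$dinosaQ
  rot[8] = $dinosaQ5
Sorted (with $ < everything):
  sorted[0] = $dinosaQ5
  sorted[1] = 5$dinosaQ
  sorted[2] = Q5$dinosa
  sorted[3] = aQ5$dinos
  sorted[4] = dinosaQ5$
  sorted[5] = inosaQ5$d
  sorted[6] = nosaQ5$di
  sorted[7] = osaQ5$din
  sorted[8] = saQ5$dino
sorted[7] = osaQ5$din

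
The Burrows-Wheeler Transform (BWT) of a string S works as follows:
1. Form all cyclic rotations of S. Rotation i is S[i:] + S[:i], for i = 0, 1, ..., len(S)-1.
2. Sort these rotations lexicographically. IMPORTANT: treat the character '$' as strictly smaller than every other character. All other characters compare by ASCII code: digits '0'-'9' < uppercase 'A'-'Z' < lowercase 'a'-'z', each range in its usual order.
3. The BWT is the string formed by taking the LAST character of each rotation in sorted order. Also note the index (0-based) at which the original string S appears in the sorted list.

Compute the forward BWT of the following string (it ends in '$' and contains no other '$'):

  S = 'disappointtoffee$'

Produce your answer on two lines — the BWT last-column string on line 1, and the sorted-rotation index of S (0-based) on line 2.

All 17 rotations (rotation i = S[i:]+S[:i]):
  rot[0] = disappointtoffee$
  rot[1] = isappointtoffee$d
  rot[2] = sappointtoffee$di
  rot[3] = appointtoffee$dis
  rot[4] = ppointtoffee$disa
  rot[5] = pointtoffee$disap
  rot[6] = ointtoffee$disapp
  rot[7] = inttoffee$disappo
  rot[8] = nttoffee$disappoi
  rot[9] = ttoffee$disappoin
  rot[10] = toffee$disappoint
  rot[11] = offee$disappointt
  rot[12] = ffee$disappointto
  rot[13] = fee$disappointtof
  rot[14] = ee$disappointtoff
  rot[15] = e$disappointtoffe
  rot[16] = $disappointtoffee
Sorted (with $ < everything):
  sorted[0] = $disappointtoffee  (last char: 'e')
  sorted[1] = appointtoffee$dis  (last char: 's')
  sorted[2] = disappointtoffee$  (last char: '$')
  sorted[3] = e$disappointtoffe  (last char: 'e')
  sorted[4] = ee$disappointtoff  (last char: 'f')
  sorted[5] = fee$disappointtof  (last char: 'f')
  sorted[6] = ffee$disappointto  (last char: 'o')
  sorted[7] = inttoffee$disappo  (last char: 'o')
  sorted[8] = isappointtoffee$d  (last char: 'd')
  sorted[9] = nttoffee$disappoi  (last char: 'i')
  sorted[10] = offee$disappointt  (last char: 't')
  sorted[11] = ointtoffee$disapp  (last char: 'p')
  sorted[12] = pointtoffee$disap  (last char: 'p')
  sorted[13] = ppointtoffee$disa  (last char: 'a')
  sorted[14] = sappointtoffee$di  (last char: 'i')
  sorted[15] = toffee$disappoint  (last char: 't')
  sorted[16] = ttoffee$disappoin  (last char: 'n')
Last column: es$effooditppaitn
Original string S is at sorted index 2

Answer: es$effooditppaitn
2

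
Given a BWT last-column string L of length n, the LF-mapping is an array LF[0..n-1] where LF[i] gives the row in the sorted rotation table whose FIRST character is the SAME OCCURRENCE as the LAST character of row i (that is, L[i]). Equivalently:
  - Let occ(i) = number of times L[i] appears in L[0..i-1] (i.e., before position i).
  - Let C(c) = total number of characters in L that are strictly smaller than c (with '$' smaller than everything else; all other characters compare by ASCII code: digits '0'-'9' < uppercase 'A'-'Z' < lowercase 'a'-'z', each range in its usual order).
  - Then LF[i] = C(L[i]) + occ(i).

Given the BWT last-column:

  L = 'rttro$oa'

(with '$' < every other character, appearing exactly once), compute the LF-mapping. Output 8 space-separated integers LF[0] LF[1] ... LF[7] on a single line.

Answer: 4 6 7 5 2 0 3 1

Derivation:
Char counts: '$':1, 'a':1, 'o':2, 'r':2, 't':2
C (first-col start): C('$')=0, C('a')=1, C('o')=2, C('r')=4, C('t')=6
L[0]='r': occ=0, LF[0]=C('r')+0=4+0=4
L[1]='t': occ=0, LF[1]=C('t')+0=6+0=6
L[2]='t': occ=1, LF[2]=C('t')+1=6+1=7
L[3]='r': occ=1, LF[3]=C('r')+1=4+1=5
L[4]='o': occ=0, LF[4]=C('o')+0=2+0=2
L[5]='$': occ=0, LF[5]=C('$')+0=0+0=0
L[6]='o': occ=1, LF[6]=C('o')+1=2+1=3
L[7]='a': occ=0, LF[7]=C('a')+0=1+0=1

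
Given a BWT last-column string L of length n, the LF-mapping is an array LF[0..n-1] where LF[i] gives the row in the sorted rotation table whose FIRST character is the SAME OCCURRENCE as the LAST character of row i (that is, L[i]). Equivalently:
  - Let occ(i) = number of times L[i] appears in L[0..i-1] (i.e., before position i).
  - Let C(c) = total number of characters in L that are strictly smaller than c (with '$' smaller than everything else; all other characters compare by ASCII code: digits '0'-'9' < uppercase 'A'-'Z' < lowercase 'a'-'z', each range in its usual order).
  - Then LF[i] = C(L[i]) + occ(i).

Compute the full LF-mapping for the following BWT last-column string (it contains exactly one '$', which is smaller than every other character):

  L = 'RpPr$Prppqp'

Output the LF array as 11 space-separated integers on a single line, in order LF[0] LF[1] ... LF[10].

Char counts: '$':1, 'P':2, 'R':1, 'p':4, 'q':1, 'r':2
C (first-col start): C('$')=0, C('P')=1, C('R')=3, C('p')=4, C('q')=8, C('r')=9
L[0]='R': occ=0, LF[0]=C('R')+0=3+0=3
L[1]='p': occ=0, LF[1]=C('p')+0=4+0=4
L[2]='P': occ=0, LF[2]=C('P')+0=1+0=1
L[3]='r': occ=0, LF[3]=C('r')+0=9+0=9
L[4]='$': occ=0, LF[4]=C('$')+0=0+0=0
L[5]='P': occ=1, LF[5]=C('P')+1=1+1=2
L[6]='r': occ=1, LF[6]=C('r')+1=9+1=10
L[7]='p': occ=1, LF[7]=C('p')+1=4+1=5
L[8]='p': occ=2, LF[8]=C('p')+2=4+2=6
L[9]='q': occ=0, LF[9]=C('q')+0=8+0=8
L[10]='p': occ=3, LF[10]=C('p')+3=4+3=7

Answer: 3 4 1 9 0 2 10 5 6 8 7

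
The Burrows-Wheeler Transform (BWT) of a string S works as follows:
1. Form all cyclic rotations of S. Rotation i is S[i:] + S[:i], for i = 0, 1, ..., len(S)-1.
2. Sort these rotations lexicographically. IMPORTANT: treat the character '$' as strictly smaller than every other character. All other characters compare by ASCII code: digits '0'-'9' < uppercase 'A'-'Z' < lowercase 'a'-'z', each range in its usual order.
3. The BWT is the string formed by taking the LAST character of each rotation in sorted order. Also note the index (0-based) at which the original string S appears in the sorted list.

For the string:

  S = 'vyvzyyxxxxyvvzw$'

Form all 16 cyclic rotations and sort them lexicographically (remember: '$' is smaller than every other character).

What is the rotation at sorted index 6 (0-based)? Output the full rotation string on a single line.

All 16 rotations (rotation i = S[i:]+S[:i]):
  rot[0] = vyvzyyxxxxyvvzw$
  rot[1] = yvzyyxxxxyvvzw$v
  rot[2] = vzyyxxxxyvvzw$vy
  rot[3] = zyyxxxxyvvzw$vyv
  rot[4] = yyxxxxyvvzw$vyvz
  rot[5] = yxxxxyvvzw$vyvzy
  rot[6] = xxxxyvvzw$vyvzyy
  rot[7] = xxxyvvzw$vyvzyyx
  rot[8] = xxyvvzw$vyvzyyxx
  rot[9] = xyvvzw$vyvzyyxxx
  rot[10] = yvvzw$vyvzyyxxxx
  rot[11] = vvzw$vyvzyyxxxxy
  rot[12] = vzw$vyvzyyxxxxyv
  rot[13] = zw$vyvzyyxxxxyvv
  rot[14] = w$vyvzyyxxxxyvvz
  rot[15] = $vyvzyyxxxxyvvzw
Sorted (with $ < everything):
  sorted[0] = $vyvzyyxxxxyvvzw
  sorted[1] = vvzw$vyvzyyxxxxy
  sorted[2] = vyvzyyxxxxyvvzw$
  sorted[3] = vzw$vyvzyyxxxxyv
  sorted[4] = vzyyxxxxyvvzw$vy
  sorted[5] = w$vyvzyyxxxxyvvz
  sorted[6] = xxxxyvvzw$vyvzyy
  sorted[7] = xxxyvvzw$vyvzyyx
  sorted[8] = xxyvvzw$vyvzyyxx
  sorted[9] = xyvvzw$vyvzyyxxx
  sorted[10] = yvvzw$vyvzyyxxxx
  sorted[11] = yvzyyxxxxyvvzw$v
  sorted[12] = yxxxxyvvzw$vyvzy
  sorted[13] = yyxxxxyvvzw$vyvz
  sorted[14] = zw$vyvzyyxxxxyvv
  sorted[15] = zyyxxxxyvvzw$vyv
sorted[6] = xxxxyvvzw$vyvzyy

Answer: xxxxyvvzw$vyvzyy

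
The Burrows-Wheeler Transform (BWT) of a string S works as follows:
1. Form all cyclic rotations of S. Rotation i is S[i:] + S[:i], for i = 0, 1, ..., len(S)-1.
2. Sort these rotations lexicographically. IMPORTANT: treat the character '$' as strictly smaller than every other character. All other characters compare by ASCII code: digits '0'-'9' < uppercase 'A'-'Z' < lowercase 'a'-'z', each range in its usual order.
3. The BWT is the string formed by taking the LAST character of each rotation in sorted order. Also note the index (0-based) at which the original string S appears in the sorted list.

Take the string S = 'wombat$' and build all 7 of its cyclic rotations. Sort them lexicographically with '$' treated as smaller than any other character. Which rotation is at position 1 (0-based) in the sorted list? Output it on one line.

Answer: at$womb

Derivation:
All 7 rotations (rotation i = S[i:]+S[:i]):
  rot[0] = wombat$
  rot[1] = ombat$w
  rot[2] = mbat$wo
  rot[3] = bat$wom
  rot[4] = at$womb
  rot[5] = t$womba
  rot[6] = $wombat
Sorted (with $ < everything):
  sorted[0] = $wombat
  sorted[1] = at$womb
  sorted[2] = bat$wom
  sorted[3] = mbat$wo
  sorted[4] = ombat$w
  sorted[5] = t$womba
  sorted[6] = wombat$
sorted[1] = at$womb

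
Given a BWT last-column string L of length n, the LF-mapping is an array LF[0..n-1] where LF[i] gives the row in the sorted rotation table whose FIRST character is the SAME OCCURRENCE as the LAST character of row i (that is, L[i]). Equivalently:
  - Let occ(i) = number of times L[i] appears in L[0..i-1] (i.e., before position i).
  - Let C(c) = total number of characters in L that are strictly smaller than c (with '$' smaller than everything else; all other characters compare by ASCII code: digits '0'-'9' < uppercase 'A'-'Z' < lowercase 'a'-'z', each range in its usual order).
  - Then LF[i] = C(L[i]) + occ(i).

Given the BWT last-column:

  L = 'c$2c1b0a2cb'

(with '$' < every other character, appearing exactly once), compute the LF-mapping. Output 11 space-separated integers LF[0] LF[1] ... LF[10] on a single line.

Char counts: '$':1, '0':1, '1':1, '2':2, 'a':1, 'b':2, 'c':3
C (first-col start): C('$')=0, C('0')=1, C('1')=2, C('2')=3, C('a')=5, C('b')=6, C('c')=8
L[0]='c': occ=0, LF[0]=C('c')+0=8+0=8
L[1]='$': occ=0, LF[1]=C('$')+0=0+0=0
L[2]='2': occ=0, LF[2]=C('2')+0=3+0=3
L[3]='c': occ=1, LF[3]=C('c')+1=8+1=9
L[4]='1': occ=0, LF[4]=C('1')+0=2+0=2
L[5]='b': occ=0, LF[5]=C('b')+0=6+0=6
L[6]='0': occ=0, LF[6]=C('0')+0=1+0=1
L[7]='a': occ=0, LF[7]=C('a')+0=5+0=5
L[8]='2': occ=1, LF[8]=C('2')+1=3+1=4
L[9]='c': occ=2, LF[9]=C('c')+2=8+2=10
L[10]='b': occ=1, LF[10]=C('b')+1=6+1=7

Answer: 8 0 3 9 2 6 1 5 4 10 7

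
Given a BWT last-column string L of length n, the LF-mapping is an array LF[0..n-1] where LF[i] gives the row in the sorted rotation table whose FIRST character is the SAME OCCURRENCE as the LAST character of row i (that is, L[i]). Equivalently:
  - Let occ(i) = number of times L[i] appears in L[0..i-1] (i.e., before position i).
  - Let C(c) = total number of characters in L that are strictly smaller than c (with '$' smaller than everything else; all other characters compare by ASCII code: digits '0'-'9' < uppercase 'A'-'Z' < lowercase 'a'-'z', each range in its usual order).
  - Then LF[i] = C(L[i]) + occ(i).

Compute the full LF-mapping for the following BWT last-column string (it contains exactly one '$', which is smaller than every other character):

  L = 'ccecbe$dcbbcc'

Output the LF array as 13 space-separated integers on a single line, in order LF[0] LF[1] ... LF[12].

Char counts: '$':1, 'b':3, 'c':6, 'd':1, 'e':2
C (first-col start): C('$')=0, C('b')=1, C('c')=4, C('d')=10, C('e')=11
L[0]='c': occ=0, LF[0]=C('c')+0=4+0=4
L[1]='c': occ=1, LF[1]=C('c')+1=4+1=5
L[2]='e': occ=0, LF[2]=C('e')+0=11+0=11
L[3]='c': occ=2, LF[3]=C('c')+2=4+2=6
L[4]='b': occ=0, LF[4]=C('b')+0=1+0=1
L[5]='e': occ=1, LF[5]=C('e')+1=11+1=12
L[6]='$': occ=0, LF[6]=C('$')+0=0+0=0
L[7]='d': occ=0, LF[7]=C('d')+0=10+0=10
L[8]='c': occ=3, LF[8]=C('c')+3=4+3=7
L[9]='b': occ=1, LF[9]=C('b')+1=1+1=2
L[10]='b': occ=2, LF[10]=C('b')+2=1+2=3
L[11]='c': occ=4, LF[11]=C('c')+4=4+4=8
L[12]='c': occ=5, LF[12]=C('c')+5=4+5=9

Answer: 4 5 11 6 1 12 0 10 7 2 3 8 9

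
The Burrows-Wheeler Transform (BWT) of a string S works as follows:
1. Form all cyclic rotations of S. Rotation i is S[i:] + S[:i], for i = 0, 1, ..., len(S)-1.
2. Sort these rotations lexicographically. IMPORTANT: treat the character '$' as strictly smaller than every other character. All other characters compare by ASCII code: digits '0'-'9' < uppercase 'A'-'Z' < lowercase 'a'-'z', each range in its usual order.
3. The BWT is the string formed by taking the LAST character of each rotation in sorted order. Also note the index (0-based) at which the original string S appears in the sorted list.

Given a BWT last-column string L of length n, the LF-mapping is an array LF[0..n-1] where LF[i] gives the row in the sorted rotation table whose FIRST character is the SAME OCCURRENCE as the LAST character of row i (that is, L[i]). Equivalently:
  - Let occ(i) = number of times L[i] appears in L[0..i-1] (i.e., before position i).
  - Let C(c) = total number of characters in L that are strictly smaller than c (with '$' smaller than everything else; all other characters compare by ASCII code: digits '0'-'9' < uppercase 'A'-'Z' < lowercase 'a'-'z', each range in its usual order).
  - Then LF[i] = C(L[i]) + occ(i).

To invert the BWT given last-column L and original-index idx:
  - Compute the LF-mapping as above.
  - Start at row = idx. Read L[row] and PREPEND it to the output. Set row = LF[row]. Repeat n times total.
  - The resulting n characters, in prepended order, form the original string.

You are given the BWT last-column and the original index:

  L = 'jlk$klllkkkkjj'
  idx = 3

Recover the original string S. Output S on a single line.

LF mapping: 1 10 4 0 5 11 12 13 6 7 8 9 2 3
Walk LF starting at row 3, prepending L[row]:
  step 1: row=3, L[3]='$', prepend. Next row=LF[3]=0
  step 2: row=0, L[0]='j', prepend. Next row=LF[0]=1
  step 3: row=1, L[1]='l', prepend. Next row=LF[1]=10
  step 4: row=10, L[10]='k', prepend. Next row=LF[10]=8
  step 5: row=8, L[8]='k', prepend. Next row=LF[8]=6
  step 6: row=6, L[6]='l', prepend. Next row=LF[6]=12
  step 7: row=12, L[12]='j', prepend. Next row=LF[12]=2
  step 8: row=2, L[2]='k', prepend. Next row=LF[2]=4
  step 9: row=4, L[4]='k', prepend. Next row=LF[4]=5
  step 10: row=5, L[5]='l', prepend. Next row=LF[5]=11
  step 11: row=11, L[11]='k', prepend. Next row=LF[11]=9
  step 12: row=9, L[9]='k', prepend. Next row=LF[9]=7
  step 13: row=7, L[7]='l', prepend. Next row=LF[7]=13
  step 14: row=13, L[13]='j', prepend. Next row=LF[13]=3
Reversed output: jlkklkkjlkklj$

Answer: jlkklkkjlkklj$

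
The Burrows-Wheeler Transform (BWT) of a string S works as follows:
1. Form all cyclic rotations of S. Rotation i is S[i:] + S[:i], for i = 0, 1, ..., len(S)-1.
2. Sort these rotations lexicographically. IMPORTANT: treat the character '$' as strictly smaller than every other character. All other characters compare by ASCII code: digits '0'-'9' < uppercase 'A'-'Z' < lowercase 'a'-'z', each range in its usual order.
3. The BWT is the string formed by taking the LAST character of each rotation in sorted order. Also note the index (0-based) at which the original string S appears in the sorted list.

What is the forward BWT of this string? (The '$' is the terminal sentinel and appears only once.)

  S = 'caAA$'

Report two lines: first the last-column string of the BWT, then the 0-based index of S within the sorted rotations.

All 5 rotations (rotation i = S[i:]+S[:i]):
  rot[0] = caAA$
  rot[1] = aAA$c
  rot[2] = AA$ca
  rot[3] = A$caA
  rot[4] = $caAA
Sorted (with $ < everything):
  sorted[0] = $caAA  (last char: 'A')
  sorted[1] = A$caA  (last char: 'A')
  sorted[2] = AA$ca  (last char: 'a')
  sorted[3] = aAA$c  (last char: 'c')
  sorted[4] = caAA$  (last char: '$')
Last column: AAac$
Original string S is at sorted index 4

Answer: AAac$
4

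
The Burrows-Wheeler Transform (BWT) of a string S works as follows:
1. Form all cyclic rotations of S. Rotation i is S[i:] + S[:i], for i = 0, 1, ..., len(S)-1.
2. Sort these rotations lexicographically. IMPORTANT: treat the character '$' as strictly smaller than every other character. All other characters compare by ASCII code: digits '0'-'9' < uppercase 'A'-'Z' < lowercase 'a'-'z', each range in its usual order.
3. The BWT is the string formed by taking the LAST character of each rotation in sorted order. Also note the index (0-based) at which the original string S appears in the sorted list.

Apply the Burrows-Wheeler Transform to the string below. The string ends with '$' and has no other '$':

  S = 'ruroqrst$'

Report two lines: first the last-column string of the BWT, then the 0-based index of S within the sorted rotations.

Answer: trouq$rsr
5

Derivation:
All 9 rotations (rotation i = S[i:]+S[:i]):
  rot[0] = ruroqrst$
  rot[1] = uroqrst$r
  rot[2] = roqrst$ru
  rot[3] = oqrst$rur
  rot[4] = qrst$ruro
  rot[5] = rst$ruroq
  rot[6] = st$ruroqr
  rot[7] = t$ruroqrs
  rot[8] = $ruroqrst
Sorted (with $ < everything):
  sorted[0] = $ruroqrst  (last char: 't')
  sorted[1] = oqrst$rur  (last char: 'r')
  sorted[2] = qrst$ruro  (last char: 'o')
  sorted[3] = roqrst$ru  (last char: 'u')
  sorted[4] = rst$ruroq  (last char: 'q')
  sorted[5] = ruroqrst$  (last char: '$')
  sorted[6] = st$ruroqr  (last char: 'r')
  sorted[7] = t$ruroqrs  (last char: 's')
  sorted[8] = uroqrst$r  (last char: 'r')
Last column: trouq$rsr
Original string S is at sorted index 5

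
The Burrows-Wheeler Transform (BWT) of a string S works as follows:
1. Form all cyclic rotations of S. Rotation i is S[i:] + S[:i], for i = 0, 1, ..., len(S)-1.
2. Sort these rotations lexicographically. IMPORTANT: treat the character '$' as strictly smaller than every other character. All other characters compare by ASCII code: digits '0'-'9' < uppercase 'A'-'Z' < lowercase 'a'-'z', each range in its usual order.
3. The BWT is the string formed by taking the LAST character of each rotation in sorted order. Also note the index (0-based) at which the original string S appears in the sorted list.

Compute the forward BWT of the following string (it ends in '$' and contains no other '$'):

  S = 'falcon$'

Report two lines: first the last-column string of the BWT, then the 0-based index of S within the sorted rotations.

Answer: nfl$aoc
3

Derivation:
All 7 rotations (rotation i = S[i:]+S[:i]):
  rot[0] = falcon$
  rot[1] = alcon$f
  rot[2] = lcon$fa
  rot[3] = con$fal
  rot[4] = on$falc
  rot[5] = n$falco
  rot[6] = $falcon
Sorted (with $ < everything):
  sorted[0] = $falcon  (last char: 'n')
  sorted[1] = alcon$f  (last char: 'f')
  sorted[2] = con$fal  (last char: 'l')
  sorted[3] = falcon$  (last char: '$')
  sorted[4] = lcon$fa  (last char: 'a')
  sorted[5] = n$falco  (last char: 'o')
  sorted[6] = on$falc  (last char: 'c')
Last column: nfl$aoc
Original string S is at sorted index 3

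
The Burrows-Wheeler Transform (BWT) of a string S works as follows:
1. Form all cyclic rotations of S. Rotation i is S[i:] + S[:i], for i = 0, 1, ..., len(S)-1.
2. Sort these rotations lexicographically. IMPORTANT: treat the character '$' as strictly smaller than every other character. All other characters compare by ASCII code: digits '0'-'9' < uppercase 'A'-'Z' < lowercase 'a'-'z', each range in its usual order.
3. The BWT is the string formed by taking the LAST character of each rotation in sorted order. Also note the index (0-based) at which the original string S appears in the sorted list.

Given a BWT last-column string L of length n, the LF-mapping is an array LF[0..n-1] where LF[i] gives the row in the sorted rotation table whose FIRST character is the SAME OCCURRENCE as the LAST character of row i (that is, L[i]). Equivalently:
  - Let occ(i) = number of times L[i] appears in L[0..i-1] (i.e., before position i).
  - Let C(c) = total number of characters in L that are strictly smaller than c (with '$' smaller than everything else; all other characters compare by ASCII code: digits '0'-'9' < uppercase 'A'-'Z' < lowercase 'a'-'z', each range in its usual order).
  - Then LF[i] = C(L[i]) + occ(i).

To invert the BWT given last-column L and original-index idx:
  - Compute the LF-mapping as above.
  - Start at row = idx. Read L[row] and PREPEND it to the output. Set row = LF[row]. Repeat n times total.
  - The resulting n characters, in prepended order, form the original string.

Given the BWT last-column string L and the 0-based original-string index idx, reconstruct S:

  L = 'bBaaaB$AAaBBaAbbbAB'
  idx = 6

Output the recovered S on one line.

Answer: BBABaABaAaBbbaaAbb$

Derivation:
LF mapping: 15 5 10 11 12 6 0 1 2 13 7 8 14 3 16 17 18 4 9
Walk LF starting at row 6, prepending L[row]:
  step 1: row=6, L[6]='$', prepend. Next row=LF[6]=0
  step 2: row=0, L[0]='b', prepend. Next row=LF[0]=15
  step 3: row=15, L[15]='b', prepend. Next row=LF[15]=17
  step 4: row=17, L[17]='A', prepend. Next row=LF[17]=4
  step 5: row=4, L[4]='a', prepend. Next row=LF[4]=12
  step 6: row=12, L[12]='a', prepend. Next row=LF[12]=14
  step 7: row=14, L[14]='b', prepend. Next row=LF[14]=16
  step 8: row=16, L[16]='b', prepend. Next row=LF[16]=18
  step 9: row=18, L[18]='B', prepend. Next row=LF[18]=9
  step 10: row=9, L[9]='a', prepend. Next row=LF[9]=13
  step 11: row=13, L[13]='A', prepend. Next row=LF[13]=3
  step 12: row=3, L[3]='a', prepend. Next row=LF[3]=11
  step 13: row=11, L[11]='B', prepend. Next row=LF[11]=8
  step 14: row=8, L[8]='A', prepend. Next row=LF[8]=2
  step 15: row=2, L[2]='a', prepend. Next row=LF[2]=10
  step 16: row=10, L[10]='B', prepend. Next row=LF[10]=7
  step 17: row=7, L[7]='A', prepend. Next row=LF[7]=1
  step 18: row=1, L[1]='B', prepend. Next row=LF[1]=5
  step 19: row=5, L[5]='B', prepend. Next row=LF[5]=6
Reversed output: BBABaABaAaBbbaaAbb$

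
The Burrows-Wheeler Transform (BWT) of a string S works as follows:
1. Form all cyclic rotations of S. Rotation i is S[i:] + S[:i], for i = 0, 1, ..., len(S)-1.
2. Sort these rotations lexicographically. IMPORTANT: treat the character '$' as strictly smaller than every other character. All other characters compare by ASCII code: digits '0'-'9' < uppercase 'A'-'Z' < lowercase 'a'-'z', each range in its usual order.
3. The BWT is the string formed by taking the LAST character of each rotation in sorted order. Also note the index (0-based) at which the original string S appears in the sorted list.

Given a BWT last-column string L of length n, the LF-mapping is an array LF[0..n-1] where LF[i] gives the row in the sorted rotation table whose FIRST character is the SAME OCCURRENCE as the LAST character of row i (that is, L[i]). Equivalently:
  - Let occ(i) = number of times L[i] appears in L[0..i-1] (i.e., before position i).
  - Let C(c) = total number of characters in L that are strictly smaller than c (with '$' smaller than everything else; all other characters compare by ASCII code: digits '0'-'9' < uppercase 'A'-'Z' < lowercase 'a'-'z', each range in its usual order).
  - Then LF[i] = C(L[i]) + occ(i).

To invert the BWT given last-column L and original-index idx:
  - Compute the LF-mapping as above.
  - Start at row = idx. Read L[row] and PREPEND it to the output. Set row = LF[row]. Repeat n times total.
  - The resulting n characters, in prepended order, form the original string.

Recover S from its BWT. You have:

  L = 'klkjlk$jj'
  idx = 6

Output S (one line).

Answer: kkjljjlk$

Derivation:
LF mapping: 4 7 5 1 8 6 0 2 3
Walk LF starting at row 6, prepending L[row]:
  step 1: row=6, L[6]='$', prepend. Next row=LF[6]=0
  step 2: row=0, L[0]='k', prepend. Next row=LF[0]=4
  step 3: row=4, L[4]='l', prepend. Next row=LF[4]=8
  step 4: row=8, L[8]='j', prepend. Next row=LF[8]=3
  step 5: row=3, L[3]='j', prepend. Next row=LF[3]=1
  step 6: row=1, L[1]='l', prepend. Next row=LF[1]=7
  step 7: row=7, L[7]='j', prepend. Next row=LF[7]=2
  step 8: row=2, L[2]='k', prepend. Next row=LF[2]=5
  step 9: row=5, L[5]='k', prepend. Next row=LF[5]=6
Reversed output: kkjljjlk$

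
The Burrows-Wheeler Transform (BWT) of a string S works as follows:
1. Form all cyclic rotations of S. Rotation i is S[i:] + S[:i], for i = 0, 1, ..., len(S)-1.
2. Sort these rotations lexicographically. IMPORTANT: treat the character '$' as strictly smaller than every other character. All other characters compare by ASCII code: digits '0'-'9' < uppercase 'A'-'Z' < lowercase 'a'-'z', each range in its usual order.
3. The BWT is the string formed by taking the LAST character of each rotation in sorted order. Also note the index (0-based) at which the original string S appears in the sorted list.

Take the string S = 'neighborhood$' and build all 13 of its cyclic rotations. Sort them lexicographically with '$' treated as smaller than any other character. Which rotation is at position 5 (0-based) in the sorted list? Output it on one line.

Answer: hborhood$neig

Derivation:
All 13 rotations (rotation i = S[i:]+S[:i]):
  rot[0] = neighborhood$
  rot[1] = eighborhood$n
  rot[2] = ighborhood$ne
  rot[3] = ghborhood$nei
  rot[4] = hborhood$neig
  rot[5] = borhood$neigh
  rot[6] = orhood$neighb
  rot[7] = rhood$neighbo
  rot[8] = hood$neighbor
  rot[9] = ood$neighborh
  rot[10] = od$neighborho
  rot[11] = d$neighborhoo
  rot[12] = $neighborhood
Sorted (with $ < everything):
  sorted[0] = $neighborhood
  sorted[1] = borhood$neigh
  sorted[2] = d$neighborhoo
  sorted[3] = eighborhood$n
  sorted[4] = ghborhood$nei
  sorted[5] = hborhood$neig
  sorted[6] = hood$neighbor
  sorted[7] = ighborhood$ne
  sorted[8] = neighborhood$
  sorted[9] = od$neighborho
  sorted[10] = ood$neighborh
  sorted[11] = orhood$neighb
  sorted[12] = rhood$neighbo
sorted[5] = hborhood$neig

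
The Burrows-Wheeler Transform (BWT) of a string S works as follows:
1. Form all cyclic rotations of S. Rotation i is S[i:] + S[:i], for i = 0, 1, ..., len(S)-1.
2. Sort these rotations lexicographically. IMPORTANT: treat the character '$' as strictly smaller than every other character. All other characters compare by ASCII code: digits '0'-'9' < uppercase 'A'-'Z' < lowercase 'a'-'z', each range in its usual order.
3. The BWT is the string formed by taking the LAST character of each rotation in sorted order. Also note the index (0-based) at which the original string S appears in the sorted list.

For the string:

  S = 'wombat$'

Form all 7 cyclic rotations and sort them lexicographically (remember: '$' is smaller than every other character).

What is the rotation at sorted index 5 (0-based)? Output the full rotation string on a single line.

Answer: t$womba

Derivation:
All 7 rotations (rotation i = S[i:]+S[:i]):
  rot[0] = wombat$
  rot[1] = ombat$w
  rot[2] = mbat$wo
  rot[3] = bat$wom
  rot[4] = at$womb
  rot[5] = t$womba
  rot[6] = $wombat
Sorted (with $ < everything):
  sorted[0] = $wombat
  sorted[1] = at$womb
  sorted[2] = bat$wom
  sorted[3] = mbat$wo
  sorted[4] = ombat$w
  sorted[5] = t$womba
  sorted[6] = wombat$
sorted[5] = t$womba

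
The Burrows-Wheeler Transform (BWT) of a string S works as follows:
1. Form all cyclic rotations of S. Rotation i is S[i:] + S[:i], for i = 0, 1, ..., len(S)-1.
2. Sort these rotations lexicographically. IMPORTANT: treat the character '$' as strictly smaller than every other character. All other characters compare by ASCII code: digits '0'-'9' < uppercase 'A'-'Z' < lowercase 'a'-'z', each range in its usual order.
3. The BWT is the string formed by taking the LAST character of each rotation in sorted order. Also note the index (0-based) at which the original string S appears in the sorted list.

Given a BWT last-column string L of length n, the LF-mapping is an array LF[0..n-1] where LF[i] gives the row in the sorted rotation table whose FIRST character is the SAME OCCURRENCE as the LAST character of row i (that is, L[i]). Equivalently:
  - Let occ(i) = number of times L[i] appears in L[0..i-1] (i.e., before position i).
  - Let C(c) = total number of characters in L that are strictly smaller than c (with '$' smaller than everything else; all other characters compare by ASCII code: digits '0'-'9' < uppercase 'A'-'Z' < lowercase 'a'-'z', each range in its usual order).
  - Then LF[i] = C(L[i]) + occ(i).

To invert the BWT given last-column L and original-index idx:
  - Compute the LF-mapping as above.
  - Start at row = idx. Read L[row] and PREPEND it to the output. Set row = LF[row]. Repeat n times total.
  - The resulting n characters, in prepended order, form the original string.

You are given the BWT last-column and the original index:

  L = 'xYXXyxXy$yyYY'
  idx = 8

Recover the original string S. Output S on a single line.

Answer: xYyyYXXXYyyx$

Derivation:
LF mapping: 7 4 1 2 9 8 3 10 0 11 12 5 6
Walk LF starting at row 8, prepending L[row]:
  step 1: row=8, L[8]='$', prepend. Next row=LF[8]=0
  step 2: row=0, L[0]='x', prepend. Next row=LF[0]=7
  step 3: row=7, L[7]='y', prepend. Next row=LF[7]=10
  step 4: row=10, L[10]='y', prepend. Next row=LF[10]=12
  step 5: row=12, L[12]='Y', prepend. Next row=LF[12]=6
  step 6: row=6, L[6]='X', prepend. Next row=LF[6]=3
  step 7: row=3, L[3]='X', prepend. Next row=LF[3]=2
  step 8: row=2, L[2]='X', prepend. Next row=LF[2]=1
  step 9: row=1, L[1]='Y', prepend. Next row=LF[1]=4
  step 10: row=4, L[4]='y', prepend. Next row=LF[4]=9
  step 11: row=9, L[9]='y', prepend. Next row=LF[9]=11
  step 12: row=11, L[11]='Y', prepend. Next row=LF[11]=5
  step 13: row=5, L[5]='x', prepend. Next row=LF[5]=8
Reversed output: xYyyYXXXYyyx$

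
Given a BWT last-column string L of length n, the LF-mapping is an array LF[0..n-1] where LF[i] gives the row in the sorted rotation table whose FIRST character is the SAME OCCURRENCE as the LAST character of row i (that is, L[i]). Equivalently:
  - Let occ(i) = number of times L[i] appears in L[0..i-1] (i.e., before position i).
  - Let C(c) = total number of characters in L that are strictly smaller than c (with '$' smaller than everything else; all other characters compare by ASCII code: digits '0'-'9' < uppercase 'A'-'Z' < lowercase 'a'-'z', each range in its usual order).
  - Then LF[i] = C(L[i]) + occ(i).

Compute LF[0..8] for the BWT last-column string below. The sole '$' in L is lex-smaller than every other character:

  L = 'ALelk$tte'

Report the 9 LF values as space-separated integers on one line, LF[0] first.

Char counts: '$':1, 'A':1, 'L':1, 'e':2, 'k':1, 'l':1, 't':2
C (first-col start): C('$')=0, C('A')=1, C('L')=2, C('e')=3, C('k')=5, C('l')=6, C('t')=7
L[0]='A': occ=0, LF[0]=C('A')+0=1+0=1
L[1]='L': occ=0, LF[1]=C('L')+0=2+0=2
L[2]='e': occ=0, LF[2]=C('e')+0=3+0=3
L[3]='l': occ=0, LF[3]=C('l')+0=6+0=6
L[4]='k': occ=0, LF[4]=C('k')+0=5+0=5
L[5]='$': occ=0, LF[5]=C('$')+0=0+0=0
L[6]='t': occ=0, LF[6]=C('t')+0=7+0=7
L[7]='t': occ=1, LF[7]=C('t')+1=7+1=8
L[8]='e': occ=1, LF[8]=C('e')+1=3+1=4

Answer: 1 2 3 6 5 0 7 8 4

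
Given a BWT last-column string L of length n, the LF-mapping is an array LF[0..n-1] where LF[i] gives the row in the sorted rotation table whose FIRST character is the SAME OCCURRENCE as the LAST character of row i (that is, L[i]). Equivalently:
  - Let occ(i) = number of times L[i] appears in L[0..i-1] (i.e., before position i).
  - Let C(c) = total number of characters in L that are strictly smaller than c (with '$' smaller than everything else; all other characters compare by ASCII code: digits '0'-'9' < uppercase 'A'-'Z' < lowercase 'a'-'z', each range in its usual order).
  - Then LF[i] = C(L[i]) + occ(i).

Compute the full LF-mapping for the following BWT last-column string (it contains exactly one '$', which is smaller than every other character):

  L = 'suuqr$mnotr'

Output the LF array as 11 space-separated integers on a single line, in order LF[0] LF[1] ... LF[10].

Char counts: '$':1, 'm':1, 'n':1, 'o':1, 'q':1, 'r':2, 's':1, 't':1, 'u':2
C (first-col start): C('$')=0, C('m')=1, C('n')=2, C('o')=3, C('q')=4, C('r')=5, C('s')=7, C('t')=8, C('u')=9
L[0]='s': occ=0, LF[0]=C('s')+0=7+0=7
L[1]='u': occ=0, LF[1]=C('u')+0=9+0=9
L[2]='u': occ=1, LF[2]=C('u')+1=9+1=10
L[3]='q': occ=0, LF[3]=C('q')+0=4+0=4
L[4]='r': occ=0, LF[4]=C('r')+0=5+0=5
L[5]='$': occ=0, LF[5]=C('$')+0=0+0=0
L[6]='m': occ=0, LF[6]=C('m')+0=1+0=1
L[7]='n': occ=0, LF[7]=C('n')+0=2+0=2
L[8]='o': occ=0, LF[8]=C('o')+0=3+0=3
L[9]='t': occ=0, LF[9]=C('t')+0=8+0=8
L[10]='r': occ=1, LF[10]=C('r')+1=5+1=6

Answer: 7 9 10 4 5 0 1 2 3 8 6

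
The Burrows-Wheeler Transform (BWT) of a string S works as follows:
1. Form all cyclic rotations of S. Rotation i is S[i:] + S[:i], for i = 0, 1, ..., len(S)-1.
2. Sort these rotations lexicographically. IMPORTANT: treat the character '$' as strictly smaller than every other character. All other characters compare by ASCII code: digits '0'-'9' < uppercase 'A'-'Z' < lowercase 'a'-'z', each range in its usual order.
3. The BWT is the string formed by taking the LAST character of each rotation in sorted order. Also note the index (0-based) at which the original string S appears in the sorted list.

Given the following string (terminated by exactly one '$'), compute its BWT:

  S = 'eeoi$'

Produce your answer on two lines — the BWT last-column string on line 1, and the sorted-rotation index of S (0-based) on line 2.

Answer: i$eoe
1

Derivation:
All 5 rotations (rotation i = S[i:]+S[:i]):
  rot[0] = eeoi$
  rot[1] = eoi$e
  rot[2] = oi$ee
  rot[3] = i$eeo
  rot[4] = $eeoi
Sorted (with $ < everything):
  sorted[0] = $eeoi  (last char: 'i')
  sorted[1] = eeoi$  (last char: '$')
  sorted[2] = eoi$e  (last char: 'e')
  sorted[3] = i$eeo  (last char: 'o')
  sorted[4] = oi$ee  (last char: 'e')
Last column: i$eoe
Original string S is at sorted index 1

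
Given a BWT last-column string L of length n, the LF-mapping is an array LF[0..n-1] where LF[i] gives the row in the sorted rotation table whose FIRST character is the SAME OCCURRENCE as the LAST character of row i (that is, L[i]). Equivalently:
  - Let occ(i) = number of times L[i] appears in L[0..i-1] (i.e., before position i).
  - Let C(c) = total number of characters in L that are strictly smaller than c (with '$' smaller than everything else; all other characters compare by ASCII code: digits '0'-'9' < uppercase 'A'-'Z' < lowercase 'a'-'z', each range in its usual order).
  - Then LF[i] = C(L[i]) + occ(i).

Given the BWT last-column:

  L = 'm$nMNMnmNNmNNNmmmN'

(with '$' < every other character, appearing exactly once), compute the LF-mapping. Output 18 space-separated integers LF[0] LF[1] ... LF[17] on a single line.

Char counts: '$':1, 'M':2, 'N':7, 'm':6, 'n':2
C (first-col start): C('$')=0, C('M')=1, C('N')=3, C('m')=10, C('n')=16
L[0]='m': occ=0, LF[0]=C('m')+0=10+0=10
L[1]='$': occ=0, LF[1]=C('$')+0=0+0=0
L[2]='n': occ=0, LF[2]=C('n')+0=16+0=16
L[3]='M': occ=0, LF[3]=C('M')+0=1+0=1
L[4]='N': occ=0, LF[4]=C('N')+0=3+0=3
L[5]='M': occ=1, LF[5]=C('M')+1=1+1=2
L[6]='n': occ=1, LF[6]=C('n')+1=16+1=17
L[7]='m': occ=1, LF[7]=C('m')+1=10+1=11
L[8]='N': occ=1, LF[8]=C('N')+1=3+1=4
L[9]='N': occ=2, LF[9]=C('N')+2=3+2=5
L[10]='m': occ=2, LF[10]=C('m')+2=10+2=12
L[11]='N': occ=3, LF[11]=C('N')+3=3+3=6
L[12]='N': occ=4, LF[12]=C('N')+4=3+4=7
L[13]='N': occ=5, LF[13]=C('N')+5=3+5=8
L[14]='m': occ=3, LF[14]=C('m')+3=10+3=13
L[15]='m': occ=4, LF[15]=C('m')+4=10+4=14
L[16]='m': occ=5, LF[16]=C('m')+5=10+5=15
L[17]='N': occ=6, LF[17]=C('N')+6=3+6=9

Answer: 10 0 16 1 3 2 17 11 4 5 12 6 7 8 13 14 15 9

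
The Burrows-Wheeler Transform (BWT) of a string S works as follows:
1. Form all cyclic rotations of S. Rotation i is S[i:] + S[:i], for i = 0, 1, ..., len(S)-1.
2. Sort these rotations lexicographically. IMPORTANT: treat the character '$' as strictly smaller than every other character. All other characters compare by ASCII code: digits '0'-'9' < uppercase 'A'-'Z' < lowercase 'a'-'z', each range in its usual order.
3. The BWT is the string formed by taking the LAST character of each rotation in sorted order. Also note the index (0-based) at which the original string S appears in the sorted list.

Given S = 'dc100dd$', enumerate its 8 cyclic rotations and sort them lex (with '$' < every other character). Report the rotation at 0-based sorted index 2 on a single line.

Answer: 0dd$dc10

Derivation:
All 8 rotations (rotation i = S[i:]+S[:i]):
  rot[0] = dc100dd$
  rot[1] = c100dd$d
  rot[2] = 100dd$dc
  rot[3] = 00dd$dc1
  rot[4] = 0dd$dc10
  rot[5] = dd$dc100
  rot[6] = d$dc100d
  rot[7] = $dc100dd
Sorted (with $ < everything):
  sorted[0] = $dc100dd
  sorted[1] = 00dd$dc1
  sorted[2] = 0dd$dc10
  sorted[3] = 100dd$dc
  sorted[4] = c100dd$d
  sorted[5] = d$dc100d
  sorted[6] = dc100dd$
  sorted[7] = dd$dc100
sorted[2] = 0dd$dc10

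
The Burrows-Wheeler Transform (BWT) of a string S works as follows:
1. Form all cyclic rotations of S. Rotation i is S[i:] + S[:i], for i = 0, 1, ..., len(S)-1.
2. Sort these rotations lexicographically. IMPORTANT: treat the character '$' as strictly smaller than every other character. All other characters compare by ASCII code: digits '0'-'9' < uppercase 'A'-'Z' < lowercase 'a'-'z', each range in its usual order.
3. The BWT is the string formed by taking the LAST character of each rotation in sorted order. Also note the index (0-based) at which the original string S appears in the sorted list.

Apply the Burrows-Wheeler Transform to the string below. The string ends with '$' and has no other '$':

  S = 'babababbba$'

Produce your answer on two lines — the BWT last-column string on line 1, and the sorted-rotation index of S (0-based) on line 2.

All 11 rotations (rotation i = S[i:]+S[:i]):
  rot[0] = babababbba$
  rot[1] = abababbba$b
  rot[2] = bababbba$ba
  rot[3] = ababbba$bab
  rot[4] = babbba$baba
  rot[5] = abbba$babab
  rot[6] = bbba$bababa
  rot[7] = bba$bababab
  rot[8] = ba$babababb
  rot[9] = a$babababbb
  rot[10] = $babababbba
Sorted (with $ < everything):
  sorted[0] = $babababbba  (last char: 'a')
  sorted[1] = a$babababbb  (last char: 'b')
  sorted[2] = abababbba$b  (last char: 'b')
  sorted[3] = ababbba$bab  (last char: 'b')
  sorted[4] = abbba$babab  (last char: 'b')
  sorted[5] = ba$babababb  (last char: 'b')
  sorted[6] = babababbba$  (last char: '$')
  sorted[7] = bababbba$ba  (last char: 'a')
  sorted[8] = babbba$baba  (last char: 'a')
  sorted[9] = bba$bababab  (last char: 'b')
  sorted[10] = bbba$bababa  (last char: 'a')
Last column: abbbbb$aaba
Original string S is at sorted index 6

Answer: abbbbb$aaba
6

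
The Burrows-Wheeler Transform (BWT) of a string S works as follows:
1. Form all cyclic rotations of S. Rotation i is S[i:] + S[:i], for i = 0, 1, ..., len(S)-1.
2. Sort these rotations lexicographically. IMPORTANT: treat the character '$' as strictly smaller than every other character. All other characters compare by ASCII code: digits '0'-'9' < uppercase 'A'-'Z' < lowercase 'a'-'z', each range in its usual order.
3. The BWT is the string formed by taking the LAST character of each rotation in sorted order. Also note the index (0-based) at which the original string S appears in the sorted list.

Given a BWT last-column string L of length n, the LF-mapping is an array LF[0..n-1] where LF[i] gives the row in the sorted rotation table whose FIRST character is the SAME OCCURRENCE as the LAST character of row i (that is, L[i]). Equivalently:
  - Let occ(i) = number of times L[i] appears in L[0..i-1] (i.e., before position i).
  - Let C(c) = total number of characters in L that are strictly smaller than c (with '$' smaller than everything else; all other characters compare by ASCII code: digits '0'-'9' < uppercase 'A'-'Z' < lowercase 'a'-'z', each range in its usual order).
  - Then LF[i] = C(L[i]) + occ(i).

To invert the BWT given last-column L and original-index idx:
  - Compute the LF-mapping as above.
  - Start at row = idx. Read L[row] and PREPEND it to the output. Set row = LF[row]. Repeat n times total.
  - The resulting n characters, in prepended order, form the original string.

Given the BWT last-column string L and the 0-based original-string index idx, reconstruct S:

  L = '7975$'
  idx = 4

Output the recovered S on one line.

Answer: 9577$

Derivation:
LF mapping: 2 4 3 1 0
Walk LF starting at row 4, prepending L[row]:
  step 1: row=4, L[4]='$', prepend. Next row=LF[4]=0
  step 2: row=0, L[0]='7', prepend. Next row=LF[0]=2
  step 3: row=2, L[2]='7', prepend. Next row=LF[2]=3
  step 4: row=3, L[3]='5', prepend. Next row=LF[3]=1
  step 5: row=1, L[1]='9', prepend. Next row=LF[1]=4
Reversed output: 9577$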